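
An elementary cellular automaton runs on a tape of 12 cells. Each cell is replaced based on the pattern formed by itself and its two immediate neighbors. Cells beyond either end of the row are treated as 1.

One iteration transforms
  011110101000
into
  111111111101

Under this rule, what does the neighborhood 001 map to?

At position 11 the neighborhood is 001; the next row has 1 there.

1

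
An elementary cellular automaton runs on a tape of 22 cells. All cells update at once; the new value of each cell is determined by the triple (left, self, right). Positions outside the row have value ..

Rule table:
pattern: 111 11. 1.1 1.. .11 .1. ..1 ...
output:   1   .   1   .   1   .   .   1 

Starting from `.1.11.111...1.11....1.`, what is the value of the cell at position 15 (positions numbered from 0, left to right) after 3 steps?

step 1: ..11.111..1..11..11...
step 2: 1.1.111......1...1..11
step 3: .1.111..1111...1....1.
position 15 holds 1

1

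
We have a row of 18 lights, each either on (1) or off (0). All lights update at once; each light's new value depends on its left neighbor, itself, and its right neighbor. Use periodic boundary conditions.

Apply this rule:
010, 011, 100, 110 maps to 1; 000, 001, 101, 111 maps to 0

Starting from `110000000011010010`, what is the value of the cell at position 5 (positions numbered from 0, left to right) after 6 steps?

0

111000000011011010
101100000011011010
101110000011011010
101011000011011010
101011100011011010
101010110011011010
position 5 holds 0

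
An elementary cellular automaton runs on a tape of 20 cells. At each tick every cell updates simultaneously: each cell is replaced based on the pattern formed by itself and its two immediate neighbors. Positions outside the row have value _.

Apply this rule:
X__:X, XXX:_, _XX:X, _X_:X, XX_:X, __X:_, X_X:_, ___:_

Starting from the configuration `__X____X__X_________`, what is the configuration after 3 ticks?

__XX___XX_XX________
__XXX__XX_XXX_______
__X_XX_XX_X_XX______

__X_XX_XX_X_XX______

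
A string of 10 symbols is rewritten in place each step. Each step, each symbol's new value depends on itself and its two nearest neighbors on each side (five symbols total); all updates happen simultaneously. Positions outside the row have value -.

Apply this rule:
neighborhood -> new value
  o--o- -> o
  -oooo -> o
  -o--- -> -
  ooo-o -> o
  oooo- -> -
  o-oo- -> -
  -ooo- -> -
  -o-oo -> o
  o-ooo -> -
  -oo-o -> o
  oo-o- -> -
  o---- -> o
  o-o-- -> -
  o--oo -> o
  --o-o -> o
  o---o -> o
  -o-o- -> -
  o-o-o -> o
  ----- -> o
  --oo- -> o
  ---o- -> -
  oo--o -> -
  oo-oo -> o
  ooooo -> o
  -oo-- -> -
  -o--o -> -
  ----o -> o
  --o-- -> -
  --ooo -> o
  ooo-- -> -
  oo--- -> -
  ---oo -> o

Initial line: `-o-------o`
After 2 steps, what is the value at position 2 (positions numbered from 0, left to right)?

step 1: ---ooooo--
step 2: oooooo---o
position 2 holds o

o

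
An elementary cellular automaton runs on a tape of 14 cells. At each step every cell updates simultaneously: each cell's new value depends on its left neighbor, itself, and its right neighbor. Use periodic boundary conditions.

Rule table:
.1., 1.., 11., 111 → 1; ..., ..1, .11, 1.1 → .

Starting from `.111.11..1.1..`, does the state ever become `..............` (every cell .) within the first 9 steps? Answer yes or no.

..11..11.1.11.
...11..1.1..11
1...11.1.11..1
11...1.1..11..
.11..1.11..11.
..11.1..11..11
1..1.11..11..1
11.1..11..11..
.1.11..11..11.
step 9 is .1.11..11..11., still not uniform .

no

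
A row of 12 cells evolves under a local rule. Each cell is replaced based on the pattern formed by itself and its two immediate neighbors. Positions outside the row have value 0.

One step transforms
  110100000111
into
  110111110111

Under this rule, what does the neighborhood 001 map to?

At position 8 the neighborhood is 001; the next row has 0 there.

0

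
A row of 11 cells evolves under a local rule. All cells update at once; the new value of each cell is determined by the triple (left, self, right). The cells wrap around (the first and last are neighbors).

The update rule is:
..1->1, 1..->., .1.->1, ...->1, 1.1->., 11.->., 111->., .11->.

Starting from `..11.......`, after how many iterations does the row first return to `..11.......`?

11...111111
...11......
111...11111
....11.....
1111...1111
.....11....
11111...111
......11...
111111...11
.......11..
1111111...1
........11.
11111111...
.........11
.11111111..
1.........1
..11111111.
11.........
...11111111
.11........
1...1111111
..11.......

22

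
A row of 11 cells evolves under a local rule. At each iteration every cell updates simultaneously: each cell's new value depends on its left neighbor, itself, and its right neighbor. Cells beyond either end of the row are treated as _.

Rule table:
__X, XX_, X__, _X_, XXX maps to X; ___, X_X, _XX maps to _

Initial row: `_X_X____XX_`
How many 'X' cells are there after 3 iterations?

10

XX_XX__X_XX
_X__XXXX__X
XXXX_XXXXXX
count of X: 10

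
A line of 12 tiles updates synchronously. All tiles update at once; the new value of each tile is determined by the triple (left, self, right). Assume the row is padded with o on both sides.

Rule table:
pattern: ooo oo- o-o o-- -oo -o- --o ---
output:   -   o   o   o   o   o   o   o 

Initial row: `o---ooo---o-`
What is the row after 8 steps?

----ooo-----

ooooo-oooooo
----ooo-----
ooooo-oooooo  (repeats step 1; period 2)
step 8: ----ooo-----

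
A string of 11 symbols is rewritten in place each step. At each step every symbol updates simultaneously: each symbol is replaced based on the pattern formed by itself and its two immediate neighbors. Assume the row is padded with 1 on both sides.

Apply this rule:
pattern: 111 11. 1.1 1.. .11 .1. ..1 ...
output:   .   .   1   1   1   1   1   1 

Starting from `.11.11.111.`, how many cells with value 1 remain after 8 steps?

step 1: 11.11.11..1
step 2: ..11.11.111
step 3: 111.11.11..
step 4: ...11.11.11
step 5: 1111.11.11.
step 6: ....11.11.1
step 7: 11111.11.11
step 8: .....11.11.
count of 1: 4

4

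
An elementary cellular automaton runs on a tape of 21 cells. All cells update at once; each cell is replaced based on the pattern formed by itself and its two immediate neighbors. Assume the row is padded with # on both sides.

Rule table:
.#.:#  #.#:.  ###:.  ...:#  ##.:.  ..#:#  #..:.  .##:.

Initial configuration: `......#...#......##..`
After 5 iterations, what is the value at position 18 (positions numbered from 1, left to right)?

#

.######.###.#####...#
..................##.
.#################...
...................##
.##################..
position 18 holds #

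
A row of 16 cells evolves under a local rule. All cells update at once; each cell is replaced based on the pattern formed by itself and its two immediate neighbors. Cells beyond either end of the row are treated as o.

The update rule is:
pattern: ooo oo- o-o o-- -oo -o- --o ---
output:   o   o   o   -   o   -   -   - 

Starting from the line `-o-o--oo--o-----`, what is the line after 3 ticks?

o-o---oo--------
oo----oo--------
oo----oo--------

oo----oo--------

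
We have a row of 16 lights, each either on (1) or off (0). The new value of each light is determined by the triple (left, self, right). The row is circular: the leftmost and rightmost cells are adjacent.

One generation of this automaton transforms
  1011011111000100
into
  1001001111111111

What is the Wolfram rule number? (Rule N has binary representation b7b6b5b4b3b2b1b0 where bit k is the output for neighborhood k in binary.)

215

position 6: 111 → 1  (bit 7 = 1)
position 3: 110 → 1  (bit 6 = 1)
position 1: 101 → 0  (bit 5 = 0)
position 10: 100 → 1  (bit 4 = 1)
position 2: 011 → 0  (bit 3 = 0)
position 0: 010 → 1  (bit 2 = 1)
position 12: 001 → 1  (bit 1 = 1)
position 11: 000 → 1  (bit 0 = 1)
bits b7..b0 = 11010111 = 215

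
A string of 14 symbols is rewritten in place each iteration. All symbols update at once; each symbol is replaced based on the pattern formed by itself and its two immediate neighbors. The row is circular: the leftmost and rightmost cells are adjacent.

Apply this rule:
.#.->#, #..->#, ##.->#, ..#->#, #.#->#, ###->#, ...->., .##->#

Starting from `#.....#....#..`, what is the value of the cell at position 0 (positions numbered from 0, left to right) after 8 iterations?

##...###..####
###.##########
##############
##############  (fixed point — unchanged through iteration 8)
position 0 holds #

#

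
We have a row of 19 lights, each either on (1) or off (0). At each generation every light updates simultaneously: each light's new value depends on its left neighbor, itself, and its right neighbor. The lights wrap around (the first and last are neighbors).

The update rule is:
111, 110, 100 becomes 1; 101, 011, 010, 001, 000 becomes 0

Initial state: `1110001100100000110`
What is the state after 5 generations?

0111000110010000010
0011100011001000001
1001110001100100000
0100111000110010000
0010011100011001000

0010011100011001000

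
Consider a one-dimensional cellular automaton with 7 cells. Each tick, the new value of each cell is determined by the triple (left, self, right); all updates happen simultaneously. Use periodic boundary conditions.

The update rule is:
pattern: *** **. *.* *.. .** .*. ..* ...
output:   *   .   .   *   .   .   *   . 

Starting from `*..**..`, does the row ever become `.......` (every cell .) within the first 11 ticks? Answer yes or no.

.**..**
...**..
..*..*.
.*.**.*
.......
all cells are . at tick 5

yes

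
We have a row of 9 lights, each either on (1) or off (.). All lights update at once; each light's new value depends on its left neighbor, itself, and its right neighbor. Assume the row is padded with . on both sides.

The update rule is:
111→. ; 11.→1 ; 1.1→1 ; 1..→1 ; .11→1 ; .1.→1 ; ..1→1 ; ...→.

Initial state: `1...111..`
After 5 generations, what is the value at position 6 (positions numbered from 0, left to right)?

1

11.11.11.
111111111
1.......1
11.....11
111...111
position 6 holds 1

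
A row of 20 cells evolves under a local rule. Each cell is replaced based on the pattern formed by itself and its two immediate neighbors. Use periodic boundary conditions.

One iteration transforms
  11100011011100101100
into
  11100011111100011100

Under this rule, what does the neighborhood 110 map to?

At position 2 the neighborhood is 110; the next row has 1 there.

1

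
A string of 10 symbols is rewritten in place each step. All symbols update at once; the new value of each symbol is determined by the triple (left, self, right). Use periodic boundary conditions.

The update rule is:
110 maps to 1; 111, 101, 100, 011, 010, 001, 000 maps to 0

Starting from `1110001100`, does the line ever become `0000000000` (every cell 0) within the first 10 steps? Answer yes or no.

yes

0010000100
0000000000
all cells are 0 at step 2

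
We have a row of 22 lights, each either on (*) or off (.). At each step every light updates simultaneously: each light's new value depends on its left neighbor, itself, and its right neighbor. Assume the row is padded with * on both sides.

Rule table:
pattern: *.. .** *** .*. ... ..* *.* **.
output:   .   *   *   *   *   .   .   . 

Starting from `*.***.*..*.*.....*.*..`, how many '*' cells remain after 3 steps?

8

step 1: ..**..*..*.*.***.*.*..
step 2: ..*...*..*.*.**..*.*..
step 3: ..*.*.*..*.*.*...*.*..
count of *: 8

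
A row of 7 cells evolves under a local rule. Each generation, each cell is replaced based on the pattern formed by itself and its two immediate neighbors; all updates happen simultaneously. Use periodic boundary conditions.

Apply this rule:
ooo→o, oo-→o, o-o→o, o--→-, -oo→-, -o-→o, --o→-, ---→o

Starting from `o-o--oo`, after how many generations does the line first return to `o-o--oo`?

14

generation 1: ooo---o
generation 2: ooo-o--
generation 3: -oooo--
generation 4: --ooo-o
generation 5: ---oooo
generation 6: -o--ooo
generation 7: oo---oo
generation 8: oo-o--o
generation 9: oooo---
generation 10: -ooo-o-
generation 11: --oooo-
generation 12: o--ooo-
generation 13: o---ooo
generation 14: o-o--oo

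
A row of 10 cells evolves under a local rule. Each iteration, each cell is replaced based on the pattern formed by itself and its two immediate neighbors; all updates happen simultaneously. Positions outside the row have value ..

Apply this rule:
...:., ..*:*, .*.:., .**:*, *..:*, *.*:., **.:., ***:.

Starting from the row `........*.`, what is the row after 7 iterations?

.*.*......

iteration 1: .......*.*
iteration 2: ......*...
iteration 3: .....*.*..
iteration 4: ....*...*.
iteration 5: ...*.*.*.*
iteration 6: ..*.......
iteration 7: .*.*......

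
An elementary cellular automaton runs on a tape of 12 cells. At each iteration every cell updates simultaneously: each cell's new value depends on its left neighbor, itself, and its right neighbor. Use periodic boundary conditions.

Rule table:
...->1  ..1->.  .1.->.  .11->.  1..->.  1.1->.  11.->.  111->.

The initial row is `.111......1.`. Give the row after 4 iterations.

1111......11

.....1111...
1111......11
.....1111...  (repeats iteration 1; period 2)
iteration 4: 1111......11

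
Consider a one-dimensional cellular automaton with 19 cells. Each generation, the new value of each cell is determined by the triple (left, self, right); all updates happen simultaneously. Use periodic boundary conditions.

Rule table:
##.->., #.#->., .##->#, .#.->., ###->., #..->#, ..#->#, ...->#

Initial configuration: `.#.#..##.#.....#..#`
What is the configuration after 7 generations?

.#.....###...#####.

....###...#####.##.
#####..####.....#.#
.....###...#####..#
######..####....##.
#.....###...#####..
.######..####....##
.#.....###...#####.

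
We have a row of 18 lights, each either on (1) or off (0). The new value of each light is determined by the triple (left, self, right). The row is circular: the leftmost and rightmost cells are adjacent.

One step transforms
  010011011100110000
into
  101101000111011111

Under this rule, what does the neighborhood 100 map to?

At position 2 the neighborhood is 100; the next row has 1 there.

1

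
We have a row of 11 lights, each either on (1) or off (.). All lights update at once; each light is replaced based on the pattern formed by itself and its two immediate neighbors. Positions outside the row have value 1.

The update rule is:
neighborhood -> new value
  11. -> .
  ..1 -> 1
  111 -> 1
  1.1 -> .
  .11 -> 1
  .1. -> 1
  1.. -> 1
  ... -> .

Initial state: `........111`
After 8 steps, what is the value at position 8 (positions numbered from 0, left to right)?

1

1......1111
.1....11111
.11..111111
.1.11111111
.1.11111111  (fixed point — unchanged through step 8)
position 8 holds 1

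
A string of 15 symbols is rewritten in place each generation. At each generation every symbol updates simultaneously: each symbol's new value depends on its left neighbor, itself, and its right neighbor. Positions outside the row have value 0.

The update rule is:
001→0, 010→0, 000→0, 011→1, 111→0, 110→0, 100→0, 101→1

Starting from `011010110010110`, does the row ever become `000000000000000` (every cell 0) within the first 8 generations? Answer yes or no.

generation 1: 010101100001100
generation 2: 001011000001000
generation 3: 000110000000000
generation 4: 000100000000000
generation 5: 000000000000000
all cells are 0 at generation 5

yes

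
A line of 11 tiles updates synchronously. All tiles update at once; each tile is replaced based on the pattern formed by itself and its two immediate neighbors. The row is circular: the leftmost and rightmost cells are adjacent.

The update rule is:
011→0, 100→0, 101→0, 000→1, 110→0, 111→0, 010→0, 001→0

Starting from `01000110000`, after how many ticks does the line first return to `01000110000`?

2

00010000111
01000110000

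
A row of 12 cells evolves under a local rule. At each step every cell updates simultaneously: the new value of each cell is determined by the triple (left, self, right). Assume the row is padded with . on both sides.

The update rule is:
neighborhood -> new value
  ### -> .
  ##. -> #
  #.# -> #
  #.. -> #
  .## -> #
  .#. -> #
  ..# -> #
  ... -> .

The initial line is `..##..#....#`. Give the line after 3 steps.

###...##...#

.#######..##
##.....#####
###...##...#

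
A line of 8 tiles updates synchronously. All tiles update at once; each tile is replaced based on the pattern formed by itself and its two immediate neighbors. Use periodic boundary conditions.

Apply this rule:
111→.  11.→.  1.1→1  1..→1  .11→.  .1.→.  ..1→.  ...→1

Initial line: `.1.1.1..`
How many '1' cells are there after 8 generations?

..1.1.11
1..1.1..
.1..1.1.
..1..1.1
1..1..1.
.1..1..1
1.1..1..
.1.1..1.
count of 1: 3

3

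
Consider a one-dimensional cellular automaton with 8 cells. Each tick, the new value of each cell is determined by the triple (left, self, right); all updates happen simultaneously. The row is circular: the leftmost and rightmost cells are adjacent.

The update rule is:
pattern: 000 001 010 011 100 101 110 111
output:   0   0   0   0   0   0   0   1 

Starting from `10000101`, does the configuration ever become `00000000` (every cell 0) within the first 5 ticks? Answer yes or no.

tick 1: 00000000
all cells are 0 at tick 1

yes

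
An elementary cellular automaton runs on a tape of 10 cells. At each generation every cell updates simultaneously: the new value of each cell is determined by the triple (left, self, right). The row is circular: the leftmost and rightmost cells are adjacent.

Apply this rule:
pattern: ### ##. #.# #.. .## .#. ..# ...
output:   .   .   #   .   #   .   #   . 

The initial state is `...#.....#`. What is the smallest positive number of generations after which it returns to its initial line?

10

..#.....#.
.#.....#..
#.....#...
.....#...#
....#...#.
...#...#..
..#...#...
.#...#....
#...#.....
...#.....#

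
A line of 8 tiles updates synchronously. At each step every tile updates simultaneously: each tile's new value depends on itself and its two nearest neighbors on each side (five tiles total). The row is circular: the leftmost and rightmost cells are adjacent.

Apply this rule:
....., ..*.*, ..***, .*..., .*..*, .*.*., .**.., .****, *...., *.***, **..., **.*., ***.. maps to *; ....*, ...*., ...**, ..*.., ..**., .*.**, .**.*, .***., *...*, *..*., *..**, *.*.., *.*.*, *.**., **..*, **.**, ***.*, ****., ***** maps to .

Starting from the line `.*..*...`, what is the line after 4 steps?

**...*..

..*..**.
...*..**
*...*..*
**...*..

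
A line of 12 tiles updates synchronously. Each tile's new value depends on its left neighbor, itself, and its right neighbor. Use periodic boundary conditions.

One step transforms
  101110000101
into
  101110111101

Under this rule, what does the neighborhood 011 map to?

1

At position 2 the neighborhood is 011; the next row has 1 there.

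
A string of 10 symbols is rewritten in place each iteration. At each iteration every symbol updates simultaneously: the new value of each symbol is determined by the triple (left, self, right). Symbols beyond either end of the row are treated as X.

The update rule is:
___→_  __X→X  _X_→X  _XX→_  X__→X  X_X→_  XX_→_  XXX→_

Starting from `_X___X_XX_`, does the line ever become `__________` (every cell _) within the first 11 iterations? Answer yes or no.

yes

_XX_XX____
______X__X
X____XXXX_
_X__X_____
_XXXXX___X
______X_X_
X____XX_X_
_X__X___X_
_XXXXX_XX_
__________
all cells are _ at iteration 10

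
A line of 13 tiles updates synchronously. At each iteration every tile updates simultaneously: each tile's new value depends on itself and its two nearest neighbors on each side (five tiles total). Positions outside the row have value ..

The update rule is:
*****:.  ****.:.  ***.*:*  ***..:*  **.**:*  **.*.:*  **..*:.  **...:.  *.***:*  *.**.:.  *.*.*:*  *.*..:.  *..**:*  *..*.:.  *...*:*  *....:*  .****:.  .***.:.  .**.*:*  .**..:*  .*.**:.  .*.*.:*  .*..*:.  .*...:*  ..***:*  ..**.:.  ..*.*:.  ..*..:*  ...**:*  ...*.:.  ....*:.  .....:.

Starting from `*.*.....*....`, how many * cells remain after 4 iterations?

2

.*.**...***..
....*.***.*.*
......*.****.
........*..*.
count of *: 2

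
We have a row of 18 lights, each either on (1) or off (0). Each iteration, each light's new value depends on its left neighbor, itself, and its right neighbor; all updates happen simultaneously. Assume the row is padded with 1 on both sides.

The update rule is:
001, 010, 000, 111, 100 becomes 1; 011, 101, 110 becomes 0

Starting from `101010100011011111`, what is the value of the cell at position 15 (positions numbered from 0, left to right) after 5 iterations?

0

001010111100001111
111010011011110111
110011100001100011
101101011110011101
000001001101101000
position 15 holds 0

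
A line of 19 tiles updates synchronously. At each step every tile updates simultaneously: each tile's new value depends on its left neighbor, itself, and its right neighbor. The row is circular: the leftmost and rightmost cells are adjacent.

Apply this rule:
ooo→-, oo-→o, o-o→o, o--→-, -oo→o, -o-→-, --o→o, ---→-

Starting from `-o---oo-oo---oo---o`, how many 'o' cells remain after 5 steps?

o---oooooo--ooo--o-
---oo----o-oo-o-o-o
--ooo---o-oooo-o-o-
-oo-o--o-oo--oo-o--
oooo--o-ooo-oooo---
count of o: 12

12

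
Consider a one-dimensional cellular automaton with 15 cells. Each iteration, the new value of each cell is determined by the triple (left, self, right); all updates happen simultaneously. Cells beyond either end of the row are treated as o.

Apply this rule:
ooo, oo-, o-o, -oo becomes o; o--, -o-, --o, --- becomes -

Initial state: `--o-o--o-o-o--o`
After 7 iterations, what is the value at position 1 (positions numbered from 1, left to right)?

---o----o-o---o
---------o----o
--------------o
--------------o  (fixed point — unchanged through iteration 7)
position 1 holds -

-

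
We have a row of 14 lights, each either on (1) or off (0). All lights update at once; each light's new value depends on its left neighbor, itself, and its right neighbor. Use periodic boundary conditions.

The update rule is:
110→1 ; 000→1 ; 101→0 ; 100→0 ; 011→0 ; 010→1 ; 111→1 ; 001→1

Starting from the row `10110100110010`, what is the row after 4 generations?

10110101010010

generation 1: 10010101010110
generation 2: 10110101010010
generation 3: 10010101010110  (repeats generation 1; period 2)
generation 4: 10110101010010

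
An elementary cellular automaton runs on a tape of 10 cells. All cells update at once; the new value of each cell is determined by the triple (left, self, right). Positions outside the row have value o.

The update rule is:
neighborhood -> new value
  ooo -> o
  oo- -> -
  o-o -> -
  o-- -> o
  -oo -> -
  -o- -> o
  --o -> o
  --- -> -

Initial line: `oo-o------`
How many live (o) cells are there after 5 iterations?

o--oo----o
-oo--o--o-
---oooooo-
o-o-oooo--
--o--oo-oo
count of o: 5

5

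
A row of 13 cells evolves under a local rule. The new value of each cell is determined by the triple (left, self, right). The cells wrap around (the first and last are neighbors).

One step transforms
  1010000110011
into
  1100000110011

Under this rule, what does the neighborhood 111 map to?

1

At position 12 the neighborhood is 111; the next row has 1 there.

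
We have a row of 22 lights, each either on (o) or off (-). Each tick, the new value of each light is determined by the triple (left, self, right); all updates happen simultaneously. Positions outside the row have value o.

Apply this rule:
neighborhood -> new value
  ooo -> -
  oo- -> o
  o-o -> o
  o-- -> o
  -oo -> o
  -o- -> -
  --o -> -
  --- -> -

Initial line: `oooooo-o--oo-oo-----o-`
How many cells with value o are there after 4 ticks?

10

tick 1: -----oo-o-oooooo-----o
tick 2: o----ooo-oo----oo----o
tick 3: oo---o-ooooo---ooo---o
tick 4: -oo---oo---oo--o-oo--o
count of o: 10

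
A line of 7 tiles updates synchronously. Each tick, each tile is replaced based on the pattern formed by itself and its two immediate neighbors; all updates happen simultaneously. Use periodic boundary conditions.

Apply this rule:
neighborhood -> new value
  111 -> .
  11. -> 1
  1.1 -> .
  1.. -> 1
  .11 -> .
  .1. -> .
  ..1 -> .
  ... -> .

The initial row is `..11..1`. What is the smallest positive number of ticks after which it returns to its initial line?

1..11..
.1..11.
..1..11
1..1..1
11..1..
.11..1.
..11..1

7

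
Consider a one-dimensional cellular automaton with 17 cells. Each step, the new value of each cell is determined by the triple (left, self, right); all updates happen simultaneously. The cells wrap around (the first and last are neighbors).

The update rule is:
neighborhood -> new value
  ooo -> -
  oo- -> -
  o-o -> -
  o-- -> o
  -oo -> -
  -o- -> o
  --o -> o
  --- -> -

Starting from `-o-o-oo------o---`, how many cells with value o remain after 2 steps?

8

oo-o---o----ooo--
---oo-ooo--o---oo
count of o: 8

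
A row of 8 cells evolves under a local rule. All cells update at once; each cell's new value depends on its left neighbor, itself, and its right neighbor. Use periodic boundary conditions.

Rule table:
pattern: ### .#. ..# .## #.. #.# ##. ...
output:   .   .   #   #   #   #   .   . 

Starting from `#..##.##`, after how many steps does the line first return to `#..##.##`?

16

.###.##.
##..##.#
..###.##
###..##.
#..###.#
.###..##
##..###.
#.###..#
.##..###
##.###..
#.##..##
.##.###.
##.##..#
..##.###
###.##..
#..##.##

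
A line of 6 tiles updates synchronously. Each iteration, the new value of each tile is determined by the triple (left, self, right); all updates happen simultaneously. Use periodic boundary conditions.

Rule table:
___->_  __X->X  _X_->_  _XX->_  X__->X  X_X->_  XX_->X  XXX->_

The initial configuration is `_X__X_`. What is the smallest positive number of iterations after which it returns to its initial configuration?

6

X_XX_X
X__X__
_XX_XX
__X__X
XX_XX_
_X__X_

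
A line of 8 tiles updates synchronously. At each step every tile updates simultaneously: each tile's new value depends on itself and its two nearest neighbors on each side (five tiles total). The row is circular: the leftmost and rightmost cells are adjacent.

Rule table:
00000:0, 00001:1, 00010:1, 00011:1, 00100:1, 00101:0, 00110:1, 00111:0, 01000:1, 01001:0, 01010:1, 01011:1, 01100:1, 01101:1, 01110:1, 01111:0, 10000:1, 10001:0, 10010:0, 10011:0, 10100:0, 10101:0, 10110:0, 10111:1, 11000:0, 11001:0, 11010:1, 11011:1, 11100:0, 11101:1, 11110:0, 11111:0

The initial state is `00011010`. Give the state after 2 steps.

00000111

11111101
00000111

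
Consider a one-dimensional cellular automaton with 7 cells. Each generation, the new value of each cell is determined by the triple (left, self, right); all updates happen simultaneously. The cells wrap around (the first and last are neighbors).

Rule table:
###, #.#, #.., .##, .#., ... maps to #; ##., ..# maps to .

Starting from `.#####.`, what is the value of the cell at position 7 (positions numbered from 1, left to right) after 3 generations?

#

generation 1: .####.#
generation 2: ####.##
generation 3: ###.###
position 7 holds #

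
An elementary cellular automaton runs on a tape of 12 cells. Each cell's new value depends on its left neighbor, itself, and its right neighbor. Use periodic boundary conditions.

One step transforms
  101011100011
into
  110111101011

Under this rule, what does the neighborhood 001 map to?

At position 9 the neighborhood is 001; the next row has 0 there.

0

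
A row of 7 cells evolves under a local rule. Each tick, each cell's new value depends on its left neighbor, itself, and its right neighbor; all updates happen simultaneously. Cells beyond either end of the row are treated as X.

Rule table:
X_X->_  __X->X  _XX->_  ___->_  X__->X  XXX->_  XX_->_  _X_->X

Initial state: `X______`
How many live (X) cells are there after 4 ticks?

_X____X
_XX__X_
___XXX_
X_X____
count of X: 2

2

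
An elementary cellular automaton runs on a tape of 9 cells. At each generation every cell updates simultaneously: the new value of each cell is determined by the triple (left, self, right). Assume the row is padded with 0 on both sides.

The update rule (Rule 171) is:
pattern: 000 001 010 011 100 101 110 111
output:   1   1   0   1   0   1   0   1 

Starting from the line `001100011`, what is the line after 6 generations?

generation 1: 111001110
generation 2: 110011100
generation 3: 100111001
generation 4: 001110010
generation 5: 111100100
generation 6: 111001001

111001001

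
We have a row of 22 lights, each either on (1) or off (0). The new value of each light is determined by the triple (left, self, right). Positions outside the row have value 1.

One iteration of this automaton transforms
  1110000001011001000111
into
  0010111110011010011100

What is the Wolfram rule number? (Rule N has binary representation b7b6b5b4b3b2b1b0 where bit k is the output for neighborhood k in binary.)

75

position 0: 111 → 0  (bit 7 = 0)
position 2: 110 → 1  (bit 6 = 1)
position 10: 101 → 0  (bit 5 = 0)
position 3: 100 → 0  (bit 4 = 0)
position 11: 011 → 1  (bit 3 = 1)
position 9: 010 → 0  (bit 2 = 0)
position 8: 001 → 1  (bit 1 = 1)
position 4: 000 → 1  (bit 0 = 1)
bits b7..b0 = 01001011 = 75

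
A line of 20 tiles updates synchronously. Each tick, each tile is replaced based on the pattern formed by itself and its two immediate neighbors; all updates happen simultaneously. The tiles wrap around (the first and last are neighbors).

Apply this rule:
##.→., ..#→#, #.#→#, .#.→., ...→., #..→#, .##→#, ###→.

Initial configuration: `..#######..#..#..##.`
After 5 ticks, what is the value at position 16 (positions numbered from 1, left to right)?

#

.##......##.##.###.#
##.#....##.##.##..#.
#.#.#..##.##.##.##.#
.#.#.###.##.##.##.##
#.#.##..##.##.##.##.
position 16 holds #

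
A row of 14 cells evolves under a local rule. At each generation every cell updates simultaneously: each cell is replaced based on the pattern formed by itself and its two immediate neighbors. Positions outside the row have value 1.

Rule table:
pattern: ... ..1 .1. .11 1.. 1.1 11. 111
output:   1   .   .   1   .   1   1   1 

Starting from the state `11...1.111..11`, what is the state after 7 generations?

generation 1: 11.1..1111..11
generation 2: 111...1111..11
generation 3: 111.1.1111..11
generation 4: 1111.11111..11
generation 5: 1111111111..11
generation 6: 1111111111..11  (fixed point — unchanged through generation 7)

1111111111..11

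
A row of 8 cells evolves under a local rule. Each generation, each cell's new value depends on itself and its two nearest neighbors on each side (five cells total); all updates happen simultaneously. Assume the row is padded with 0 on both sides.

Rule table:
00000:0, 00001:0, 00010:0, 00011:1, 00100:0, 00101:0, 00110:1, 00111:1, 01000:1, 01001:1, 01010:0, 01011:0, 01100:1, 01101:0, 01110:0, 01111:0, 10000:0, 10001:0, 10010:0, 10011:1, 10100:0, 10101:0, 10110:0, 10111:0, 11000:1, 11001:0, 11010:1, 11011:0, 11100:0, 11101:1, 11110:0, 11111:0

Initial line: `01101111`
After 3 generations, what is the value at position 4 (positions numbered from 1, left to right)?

1

11000000
11100000
10010000
position 4 holds 1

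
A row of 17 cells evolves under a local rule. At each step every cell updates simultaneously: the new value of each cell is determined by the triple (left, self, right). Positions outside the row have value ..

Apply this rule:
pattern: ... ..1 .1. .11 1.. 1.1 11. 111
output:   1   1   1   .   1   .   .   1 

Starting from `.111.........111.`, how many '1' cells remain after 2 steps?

1.1.111111111.1.1
1.1..1111111..1.1
count of 1: 11

11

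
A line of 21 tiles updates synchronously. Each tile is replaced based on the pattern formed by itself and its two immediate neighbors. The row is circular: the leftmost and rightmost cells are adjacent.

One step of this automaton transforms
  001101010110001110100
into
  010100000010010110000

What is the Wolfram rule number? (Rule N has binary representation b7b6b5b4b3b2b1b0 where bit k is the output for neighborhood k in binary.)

position 15: 111 → 1  (bit 7 = 1)
position 3: 110 → 1  (bit 6 = 1)
position 4: 101 → 0  (bit 5 = 0)
position 11: 100 → 0  (bit 4 = 0)
position 2: 011 → 0  (bit 3 = 0)
position 5: 010 → 0  (bit 2 = 0)
position 1: 001 → 1  (bit 1 = 1)
position 0: 000 → 0  (bit 0 = 0)
bits b7..b0 = 11000010 = 194

194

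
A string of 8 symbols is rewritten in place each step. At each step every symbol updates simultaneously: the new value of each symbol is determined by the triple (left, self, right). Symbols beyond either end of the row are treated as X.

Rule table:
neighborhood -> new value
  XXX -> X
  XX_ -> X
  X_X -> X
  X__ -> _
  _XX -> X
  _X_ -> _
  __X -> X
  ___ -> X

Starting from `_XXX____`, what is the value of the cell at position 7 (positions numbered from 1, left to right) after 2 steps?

X

XXXX_XXX
XXXXXXXX
position 7 holds X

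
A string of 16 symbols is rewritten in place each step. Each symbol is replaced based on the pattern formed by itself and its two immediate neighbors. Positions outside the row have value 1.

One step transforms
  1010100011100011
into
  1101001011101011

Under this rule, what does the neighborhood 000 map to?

1

At position 6 the neighborhood is 000; the next row has 1 there.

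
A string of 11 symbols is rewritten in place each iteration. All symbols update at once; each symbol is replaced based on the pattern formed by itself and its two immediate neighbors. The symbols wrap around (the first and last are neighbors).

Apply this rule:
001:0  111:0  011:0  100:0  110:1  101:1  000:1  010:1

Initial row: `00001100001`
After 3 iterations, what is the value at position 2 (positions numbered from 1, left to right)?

1

01100101101
10100110111
11100011000
position 2 holds 1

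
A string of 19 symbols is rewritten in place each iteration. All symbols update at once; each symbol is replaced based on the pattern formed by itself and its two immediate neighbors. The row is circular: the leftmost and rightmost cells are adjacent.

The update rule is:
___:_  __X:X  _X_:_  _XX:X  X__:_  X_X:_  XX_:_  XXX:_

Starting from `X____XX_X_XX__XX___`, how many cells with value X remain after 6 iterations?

6

____XX____X__XX___X
___XX____X__XX___X_
__XX____X__XX___X__
_XX____X__XX___X___
XX____X__XX___X____
X____X__XX___X____X
count of X: 6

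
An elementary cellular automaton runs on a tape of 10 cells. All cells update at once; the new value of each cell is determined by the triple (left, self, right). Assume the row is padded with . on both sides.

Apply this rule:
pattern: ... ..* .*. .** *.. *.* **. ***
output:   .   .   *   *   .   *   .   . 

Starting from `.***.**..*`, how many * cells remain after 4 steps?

.*..**...*
.*..*....*
.*..*....*  (fixed point — unchanged through step 4)
count of *: 3

3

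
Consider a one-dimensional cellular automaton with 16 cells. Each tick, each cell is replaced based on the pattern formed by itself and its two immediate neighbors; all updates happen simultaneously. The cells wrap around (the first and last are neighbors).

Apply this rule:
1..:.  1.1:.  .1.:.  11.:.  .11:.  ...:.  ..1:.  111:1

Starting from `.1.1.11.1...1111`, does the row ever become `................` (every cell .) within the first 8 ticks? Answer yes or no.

yes

.............11.
................
all cells are . at tick 2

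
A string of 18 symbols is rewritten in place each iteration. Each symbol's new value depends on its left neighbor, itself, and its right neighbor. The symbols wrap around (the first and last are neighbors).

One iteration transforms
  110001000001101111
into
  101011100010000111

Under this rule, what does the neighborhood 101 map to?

At position 13 the neighborhood is 101; the next row has 0 there.

0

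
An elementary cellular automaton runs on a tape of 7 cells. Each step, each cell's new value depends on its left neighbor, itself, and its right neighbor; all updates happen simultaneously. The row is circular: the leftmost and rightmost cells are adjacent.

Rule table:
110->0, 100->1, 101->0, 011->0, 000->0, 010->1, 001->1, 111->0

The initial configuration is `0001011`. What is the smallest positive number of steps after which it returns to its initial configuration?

1011000
1000101
0101100
1100010
0010110
0110001
0001011

7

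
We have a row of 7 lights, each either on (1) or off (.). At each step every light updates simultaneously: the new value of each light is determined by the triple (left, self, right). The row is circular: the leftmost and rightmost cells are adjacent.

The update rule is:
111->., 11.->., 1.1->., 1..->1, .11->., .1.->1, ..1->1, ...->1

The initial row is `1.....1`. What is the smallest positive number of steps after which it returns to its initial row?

.11111.
1.....1

2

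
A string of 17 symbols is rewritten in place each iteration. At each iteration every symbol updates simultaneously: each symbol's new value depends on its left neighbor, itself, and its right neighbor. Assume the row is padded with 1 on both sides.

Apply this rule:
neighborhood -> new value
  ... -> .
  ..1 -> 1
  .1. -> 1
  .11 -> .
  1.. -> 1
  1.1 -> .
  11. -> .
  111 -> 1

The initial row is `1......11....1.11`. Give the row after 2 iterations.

.1....1..1..11..1
.11..1111111..11.

.11..1111111..11.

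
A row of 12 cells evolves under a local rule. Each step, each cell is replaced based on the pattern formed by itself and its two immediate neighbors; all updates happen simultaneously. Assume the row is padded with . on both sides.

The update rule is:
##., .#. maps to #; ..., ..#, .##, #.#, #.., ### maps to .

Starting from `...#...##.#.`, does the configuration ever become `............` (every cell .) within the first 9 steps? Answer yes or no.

...#....#.#.
...#....#.#.  (fixed point — unchanged through step 9)
step 9 is ...#....#.#., still not uniform .

no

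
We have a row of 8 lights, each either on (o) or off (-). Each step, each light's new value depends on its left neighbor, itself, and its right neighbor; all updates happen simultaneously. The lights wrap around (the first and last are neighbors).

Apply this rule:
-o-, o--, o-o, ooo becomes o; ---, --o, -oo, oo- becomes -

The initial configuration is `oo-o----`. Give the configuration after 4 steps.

----oo-o

--ooo---
---o-o--
---oooo-
----oo-o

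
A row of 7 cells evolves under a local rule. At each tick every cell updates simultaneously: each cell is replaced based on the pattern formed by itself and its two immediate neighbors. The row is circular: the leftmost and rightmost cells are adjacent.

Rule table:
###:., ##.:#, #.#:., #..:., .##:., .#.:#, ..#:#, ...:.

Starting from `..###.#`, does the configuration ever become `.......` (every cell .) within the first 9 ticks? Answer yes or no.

tick 1: .#..#.#
tick 2: .#.##.#
tick 3: .#..#.#  (repeats tick 1; period 2)
tick 9: .#..#.#
tick 9 is .#..#.#, still not uniform .

no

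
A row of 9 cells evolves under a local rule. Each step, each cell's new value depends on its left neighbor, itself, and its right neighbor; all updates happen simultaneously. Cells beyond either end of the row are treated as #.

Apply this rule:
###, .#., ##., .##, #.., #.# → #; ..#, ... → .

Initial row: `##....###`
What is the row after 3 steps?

#####.###

###...###
####..###
#####.###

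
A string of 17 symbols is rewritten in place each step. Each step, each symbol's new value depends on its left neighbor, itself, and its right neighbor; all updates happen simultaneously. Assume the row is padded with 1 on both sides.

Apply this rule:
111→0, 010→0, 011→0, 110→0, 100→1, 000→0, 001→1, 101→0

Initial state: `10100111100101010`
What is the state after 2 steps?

00011000011000000
10100100100100001

10100100100100001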